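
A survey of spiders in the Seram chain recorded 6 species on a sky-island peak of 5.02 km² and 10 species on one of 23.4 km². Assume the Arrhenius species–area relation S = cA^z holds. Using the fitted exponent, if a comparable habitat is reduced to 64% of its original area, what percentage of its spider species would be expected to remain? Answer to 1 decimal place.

86.2%

z = ln(10/6) / ln(23.4/5.02) = 0.5108 / 1.5393 = 0.3319
S_new/S_old = (A_new/A_old)^z = 0.64^0.3319 = exp(0.3319 × -0.4463) = 0.8623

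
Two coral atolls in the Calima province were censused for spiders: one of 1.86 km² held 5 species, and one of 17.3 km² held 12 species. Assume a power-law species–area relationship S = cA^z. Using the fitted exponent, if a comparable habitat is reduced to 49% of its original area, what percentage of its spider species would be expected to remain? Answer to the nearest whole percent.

z = ln(12/5) / ln(17.3/1.86) = 0.8755 / 2.2301 = 0.3926
S_new/S_old = (A_new/A_old)^z = 0.49^0.3926 = exp(0.3926 × -0.7133) = 0.7558

76%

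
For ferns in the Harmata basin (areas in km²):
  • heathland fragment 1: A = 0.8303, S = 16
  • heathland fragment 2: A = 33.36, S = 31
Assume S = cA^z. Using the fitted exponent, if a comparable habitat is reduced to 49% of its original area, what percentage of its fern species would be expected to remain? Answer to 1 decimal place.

z = ln(31/16) / ln(33.36/0.8303) = 0.6614 / 3.6933 = 0.1791
S_new/S_old = (A_new/A_old)^z = 0.49^0.1791 = exp(0.1791 × -0.7133) = 0.8801

88.0%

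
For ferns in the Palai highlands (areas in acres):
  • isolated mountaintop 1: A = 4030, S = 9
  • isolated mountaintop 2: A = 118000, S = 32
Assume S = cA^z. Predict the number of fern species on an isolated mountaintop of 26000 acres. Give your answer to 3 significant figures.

z = ln(32/9) / ln(118000/4030) = 1.2685 / 3.3769 = 0.3756
c = 9 / 4030^0.3756 = 9 / 22.61 = 0.3981
S₃ = 0.3981 × 26000^0.3756 = 0.3981 × 45.55 ≈ 18.13

18.1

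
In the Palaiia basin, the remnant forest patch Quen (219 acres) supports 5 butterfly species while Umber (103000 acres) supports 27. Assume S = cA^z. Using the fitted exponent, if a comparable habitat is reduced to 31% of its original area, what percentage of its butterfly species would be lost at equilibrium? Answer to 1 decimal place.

z = ln(27/5) / ln(103000/219) = 1.6864 / 6.1534 = 0.2741
S_new/S_old = (A_new/A_old)^z = 0.31^0.2741 = exp(0.2741 × -1.1712) = 0.7254
Fraction lost = 1 − 0.7254 = 0.2746

27.5%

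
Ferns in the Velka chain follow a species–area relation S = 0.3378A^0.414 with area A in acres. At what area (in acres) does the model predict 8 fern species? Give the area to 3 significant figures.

8 = 0.3378 × A^0.414  ⇒  A^0.414 = 8/0.3378 = 23.68
ln A = ln(23.68) / 0.414 = 3.1647 / 0.414 = 7.6443
A = e^7.6443 ≈ 2089 acres

2090 acres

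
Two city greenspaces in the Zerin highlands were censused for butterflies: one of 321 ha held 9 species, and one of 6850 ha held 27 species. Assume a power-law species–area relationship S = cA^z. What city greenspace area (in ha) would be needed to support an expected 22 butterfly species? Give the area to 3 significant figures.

3870 ha

z = ln(27/9) / ln(6850/321) = 1.0986 / 3.0606 = 0.3590
c = 9 / 321^0.3590 = 9 / 7.938 = 1.134
A = (22/1.134)^(1/0.3590) ⇒ ln A = ln(19.4)/0.3590 = 8.2615
A = e^8.2615 ≈ 3872 ha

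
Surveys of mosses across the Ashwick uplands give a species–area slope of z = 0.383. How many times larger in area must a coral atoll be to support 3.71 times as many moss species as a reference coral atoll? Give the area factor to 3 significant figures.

30.7

(A₂/A₁)^0.383 = 3.71, so A₂/A₁ = 3.71^(1/0.383) = 3.71^2.611
ln(A₂/A₁) = ln 3.71 / 0.383 = 1.3110 / 0.383 = 3.4231
A₂/A₁ = e^3.4231 ≈ 30.66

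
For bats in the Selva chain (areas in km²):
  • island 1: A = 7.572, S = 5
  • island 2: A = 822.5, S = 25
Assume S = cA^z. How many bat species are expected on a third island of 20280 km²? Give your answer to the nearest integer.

75

z = ln(25/5) / ln(822.5/7.572) = 1.6094 / 4.6879 = 0.3433
c = 5 / 7.572^0.3433 = 5 / 2.004 = 2.495
S₃ = 2.495 × 20280^0.3433 = 2.495 × 30.11 ≈ 75.13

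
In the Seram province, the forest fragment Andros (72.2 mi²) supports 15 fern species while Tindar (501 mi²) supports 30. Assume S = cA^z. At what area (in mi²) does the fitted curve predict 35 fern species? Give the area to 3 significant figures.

z = ln(30/15) / ln(501/72.2) = 0.6931 / 1.9372 = 0.3578
c = 15 / 72.2^0.3578 = 15 / 4.624 = 3.244
A = (35/3.244)^(1/0.3578) ⇒ ln A = ln(10.79)/0.3578 = 6.6474
A = e^6.6474 ≈ 770.8 mi²

771 mi²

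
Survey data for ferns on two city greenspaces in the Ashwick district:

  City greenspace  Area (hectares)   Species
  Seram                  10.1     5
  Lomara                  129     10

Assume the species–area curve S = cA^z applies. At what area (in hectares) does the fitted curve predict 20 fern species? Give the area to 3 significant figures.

1650 hectares

z = ln(10/5) / ln(129/10.1) = 0.6931 / 2.5473 = 0.2721
c = 5 / 10.1^0.2721 = 5 / 1.876 = 2.665
A = (20/2.665)^(1/0.2721) ⇒ ln A = ln(7.505)/0.2721 = 7.4071
A = e^7.4071 ≈ 1648 hectares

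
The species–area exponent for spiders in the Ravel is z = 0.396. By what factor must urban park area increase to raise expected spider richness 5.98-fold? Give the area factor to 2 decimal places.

91.49

(A₂/A₁)^0.396 = 5.98, so A₂/A₁ = 5.98^(1/0.396) = 5.98^2.525
ln(A₂/A₁) = ln 5.98 / 0.396 = 1.7884 / 0.396 = 4.5162
A₂/A₁ = e^4.5162 ≈ 91.49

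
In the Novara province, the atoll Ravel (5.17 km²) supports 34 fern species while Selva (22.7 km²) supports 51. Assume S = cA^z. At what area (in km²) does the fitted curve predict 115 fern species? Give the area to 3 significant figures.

441 km²

z = ln(51/34) / ln(22.7/5.17) = 0.4055 / 1.4795 = 0.2741
c = 34 / 5.17^0.2741 = 34 / 1.569 = 21.67
A = (115/21.67)^(1/0.2741) ⇒ ln A = ln(5.306)/0.2741 = 6.0893
A = e^6.0893 ≈ 441.1 km²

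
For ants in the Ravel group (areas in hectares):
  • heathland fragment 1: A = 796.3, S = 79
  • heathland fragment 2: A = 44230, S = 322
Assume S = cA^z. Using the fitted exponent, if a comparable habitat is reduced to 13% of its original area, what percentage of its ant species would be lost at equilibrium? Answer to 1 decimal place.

51.0%

z = ln(322/79) / ln(44230/796.3) = 1.4051 / 4.0172 = 0.3498
S_new/S_old = (A_new/A_old)^z = 0.13^0.3498 = exp(0.3498 × -2.0402) = 0.4899
Fraction lost = 1 − 0.4899 = 0.5101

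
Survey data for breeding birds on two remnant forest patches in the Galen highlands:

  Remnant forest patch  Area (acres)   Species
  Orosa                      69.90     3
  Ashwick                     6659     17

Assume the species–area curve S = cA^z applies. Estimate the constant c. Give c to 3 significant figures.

z = ln(S₂/S₁) / ln(A₂/A₁) = ln(17/3) / ln(6659/69.9) = 1.7346 / 4.5567 = 0.3807
c = S₁ / A₁^z = 3 / 69.9^0.3807 = 3 / 5.037 = 0.5956

0.596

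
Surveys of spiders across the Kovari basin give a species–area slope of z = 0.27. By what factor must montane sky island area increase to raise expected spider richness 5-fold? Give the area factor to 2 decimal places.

(A₂/A₁)^0.27 = 5, so A₂/A₁ = 5^(1/0.27) = 5^3.704
ln(A₂/A₁) = ln 5 / 0.27 = 1.6094 / 0.27 = 5.9609
A₂/A₁ = e^5.9609 ≈ 388

387.95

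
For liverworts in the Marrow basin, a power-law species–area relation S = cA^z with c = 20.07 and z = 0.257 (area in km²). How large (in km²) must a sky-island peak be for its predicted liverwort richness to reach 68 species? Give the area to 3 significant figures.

68 = 20.07 × A^0.257  ⇒  A^0.257 = 68/20.07 = 3.388
ln A = ln(3.388) / 0.257 = 1.2203 / 0.257 = 4.7482
A = e^4.7482 ≈ 115.4 km²

115 km²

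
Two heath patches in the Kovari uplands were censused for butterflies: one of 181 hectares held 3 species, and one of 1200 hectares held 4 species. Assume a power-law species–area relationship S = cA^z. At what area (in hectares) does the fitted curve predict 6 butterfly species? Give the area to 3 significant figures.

z = ln(4/3) / ln(1200/181) = 0.2877 / 1.8916 = 0.1521
c = 3 / 181^0.1521 = 3 / 2.205 = 1.361
A = (6/1.361)^(1/0.1521) ⇒ ln A = ln(4.41)/0.1521 = 9.7561
A = e^9.7561 ≈ 17259 hectares

17300 hectares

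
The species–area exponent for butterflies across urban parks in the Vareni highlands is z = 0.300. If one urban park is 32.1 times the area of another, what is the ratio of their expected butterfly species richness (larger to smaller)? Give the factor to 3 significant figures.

2.83

S₂/S₁ = (A₂/A₁)^z = 32.1^0.3
ln(S₂/S₁) = 0.3 × ln 32.1 = 0.3 × 3.4689 = 1.0407
S₂/S₁ = e^1.0407 ≈ 2.831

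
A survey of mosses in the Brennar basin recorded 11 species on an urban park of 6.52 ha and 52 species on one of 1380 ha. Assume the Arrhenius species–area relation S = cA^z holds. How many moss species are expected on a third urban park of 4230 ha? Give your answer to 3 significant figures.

72.0

z = ln(52/11) / ln(1380/6.52) = 1.5533 / 5.3550 = 0.2901
c = 11 / 6.52^0.2901 = 11 / 1.723 = 6.386
S₃ = 6.386 × 4230^0.2901 = 6.386 × 11.27 ≈ 71.96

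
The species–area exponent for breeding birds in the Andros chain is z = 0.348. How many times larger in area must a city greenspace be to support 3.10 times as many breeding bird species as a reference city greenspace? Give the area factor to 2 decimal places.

(A₂/A₁)^0.348 = 3.1, so A₂/A₁ = 3.1^(1/0.348) = 3.1^2.874
ln(A₂/A₁) = ln 3.1 / 0.348 = 1.1314 / 0.348 = 3.2512
A₂/A₁ = e^3.2512 ≈ 25.82

25.82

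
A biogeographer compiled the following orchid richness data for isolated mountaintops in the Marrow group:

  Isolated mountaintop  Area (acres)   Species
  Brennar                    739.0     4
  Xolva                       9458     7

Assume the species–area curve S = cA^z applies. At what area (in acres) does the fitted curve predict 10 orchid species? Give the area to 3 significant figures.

z = ln(7/4) / ln(9458/739) = 0.5596 / 2.5493 = 0.2195
c = 4 / 739^0.2195 = 4 / 4.263 = 0.9383
A = (10/0.9383)^(1/0.2195) ⇒ ln A = ln(10.66)/0.2195 = 10.7794
A = e^10.7794 ≈ 48023 acres

48000 acres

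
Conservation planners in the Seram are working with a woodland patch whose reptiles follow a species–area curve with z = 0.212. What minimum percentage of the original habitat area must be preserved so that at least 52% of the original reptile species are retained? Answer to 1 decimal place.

Need (A_new/A_old)^0.212 = 0.52, so A_new/A_old = 0.52^(1/0.212) = 0.52^4.717
ln(A_new/A_old) = ln 0.52 / 0.212 = -0.6539 / 0.212 = -3.0846
A_new/A_old = e^-3.0846 ≈ 0.04575

4.6%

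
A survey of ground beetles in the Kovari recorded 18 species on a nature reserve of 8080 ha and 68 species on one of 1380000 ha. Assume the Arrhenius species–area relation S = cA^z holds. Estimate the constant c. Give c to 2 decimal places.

1.76

z = ln(S₂/S₁) / ln(A₂/A₁) = ln(68/18) / ln(1380000/8080) = 1.3291 / 5.1404 = 0.2586
c = S₁ / A₁^z = 18 / 8080^0.2586 = 18 / 10.24 = 1.758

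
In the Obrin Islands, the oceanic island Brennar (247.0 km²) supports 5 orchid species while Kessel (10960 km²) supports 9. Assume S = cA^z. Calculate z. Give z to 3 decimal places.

Taking logs: ln S = ln c + z ln A, so z = (ln S₂ − ln S₁)/(ln A₂ − ln A₁).
z = ln(9/5) / ln(10960/247) = ln(1.8) / ln(44.37) = 0.5878 / 3.7926 = 0.1550

0.155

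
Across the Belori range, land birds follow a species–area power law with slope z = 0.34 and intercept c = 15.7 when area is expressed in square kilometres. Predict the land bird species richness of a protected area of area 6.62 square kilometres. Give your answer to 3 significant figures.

S = 15.7 × 6.62^0.34
ln S = ln 15.7 + 0.34 × ln 6.62 = 2.7537 + 0.34 × 1.8901 = 3.3963
S = e^3.3963 ≈ 29.85

29.9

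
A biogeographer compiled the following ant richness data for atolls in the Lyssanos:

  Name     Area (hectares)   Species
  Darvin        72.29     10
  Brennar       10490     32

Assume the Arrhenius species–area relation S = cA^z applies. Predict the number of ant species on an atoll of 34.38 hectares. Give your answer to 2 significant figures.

8.4

z = ln(32/10) / ln(10490/72.29) = 1.1632 / 4.9775 = 0.2337
c = 10 / 72.29^0.2337 = 10 / 2.719 = 3.678
S₃ = 3.678 × 34.38^0.2337 = 3.678 × 2.286 ≈ 8.406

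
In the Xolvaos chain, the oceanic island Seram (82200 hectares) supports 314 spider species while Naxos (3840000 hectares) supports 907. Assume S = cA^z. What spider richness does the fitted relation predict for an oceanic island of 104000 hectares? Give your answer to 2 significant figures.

z = ln(907/314) / ln(3840000/82200) = 1.0607 / 3.8441 = 0.2759
c = 314 / 82200^0.2759 = 314 / 22.71 = 13.83
S₃ = 13.83 × 104000^0.2759 = 13.83 × 24.23 ≈ 335.1

340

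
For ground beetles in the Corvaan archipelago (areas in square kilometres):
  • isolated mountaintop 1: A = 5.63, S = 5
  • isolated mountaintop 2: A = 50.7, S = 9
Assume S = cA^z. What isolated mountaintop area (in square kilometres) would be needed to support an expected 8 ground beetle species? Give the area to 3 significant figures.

z = ln(9/5) / ln(50.7/5.63) = 0.5878 / 2.1978 = 0.2674
c = 5 / 5.63^0.2674 = 5 / 1.588 = 3.15
A = (8/3.15)^(1/0.2674) ⇒ ln A = ln(2.54)/0.2674 = 3.4855
A = e^3.4855 ≈ 32.64 square kilometres

32.6 square kilometres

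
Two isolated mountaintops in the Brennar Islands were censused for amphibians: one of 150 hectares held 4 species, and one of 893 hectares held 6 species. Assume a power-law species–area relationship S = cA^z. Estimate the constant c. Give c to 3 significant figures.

1.28

z = ln(S₂/S₁) / ln(A₂/A₁) = ln(6/4) / ln(893/150) = 0.4055 / 1.7840 = 0.2273
c = S₁ / A₁^z = 4 / 150^0.2273 = 4 / 3.123 = 1.281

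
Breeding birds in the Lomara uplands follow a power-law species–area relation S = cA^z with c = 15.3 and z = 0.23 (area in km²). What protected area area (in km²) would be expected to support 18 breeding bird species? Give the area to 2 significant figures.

2.0 km²

18 = 15.3 × A^0.23  ⇒  A^0.23 = 18/15.3 = 1.176
ln A = ln(1.176) / 0.23 = 0.1625 / 0.23 = 0.7066
A = e^0.7066 ≈ 2.027 km²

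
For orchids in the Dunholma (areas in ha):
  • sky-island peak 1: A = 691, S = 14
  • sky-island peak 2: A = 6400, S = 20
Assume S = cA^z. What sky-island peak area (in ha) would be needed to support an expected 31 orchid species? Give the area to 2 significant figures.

99000 ha

z = ln(20/14) / ln(6400/691) = 0.3567 / 2.2259 = 0.1602
c = 14 / 691^0.1602 = 14 / 2.851 = 4.911
A = (31/4.911)^(1/0.1602) ⇒ ln A = ln(6.313)/0.1602 = 11.4991
A = e^11.4991 ≈ 98626 ha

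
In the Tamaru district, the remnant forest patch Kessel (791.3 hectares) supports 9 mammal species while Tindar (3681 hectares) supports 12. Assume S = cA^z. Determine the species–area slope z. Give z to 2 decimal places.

Taking logs: ln S = ln c + z ln A, so z = (ln S₂ − ln S₁)/(ln A₂ − ln A₁).
z = ln(12/9) / ln(3681/791.3) = ln(1.333) / ln(4.652) = 0.2877 / 1.5373 = 0.1871

0.19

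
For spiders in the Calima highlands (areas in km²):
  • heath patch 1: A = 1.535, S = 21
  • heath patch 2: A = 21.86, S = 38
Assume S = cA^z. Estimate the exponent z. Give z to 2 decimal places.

Taking logs: ln S = ln c + z ln A, so z = (ln S₂ − ln S₁)/(ln A₂ − ln A₁).
z = ln(38/21) / ln(21.86/1.535) = ln(1.81) / ln(14.24) = 0.5931 / 2.6561 = 0.2233

0.22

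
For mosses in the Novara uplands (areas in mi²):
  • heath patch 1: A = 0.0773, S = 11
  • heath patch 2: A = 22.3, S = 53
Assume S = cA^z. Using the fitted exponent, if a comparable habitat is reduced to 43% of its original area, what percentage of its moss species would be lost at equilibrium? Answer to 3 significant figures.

20.9%

z = ln(53/11) / ln(22.3/0.0773) = 1.5724 / 5.6646 = 0.2776
S_new/S_old = (A_new/A_old)^z = 0.43^0.2776 = exp(0.2776 × -0.8440) = 0.7911
Fraction lost = 1 − 0.7911 = 0.2089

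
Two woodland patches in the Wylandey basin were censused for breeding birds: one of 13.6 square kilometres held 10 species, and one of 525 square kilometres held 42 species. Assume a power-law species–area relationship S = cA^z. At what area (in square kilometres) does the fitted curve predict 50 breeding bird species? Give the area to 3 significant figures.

z = ln(42/10) / ln(525/13.6) = 1.4351 / 3.6533 = 0.3928
c = 10 / 13.6^0.3928 = 10 / 2.788 = 3.587
A = (50/3.587)^(1/0.3928) ⇒ ln A = ln(13.94)/0.3928 = 6.7073
A = e^6.7073 ≈ 818.3 square kilometres

818 square kilometres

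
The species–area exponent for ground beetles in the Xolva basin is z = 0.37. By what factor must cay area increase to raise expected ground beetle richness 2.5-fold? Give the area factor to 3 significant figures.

(A₂/A₁)^0.37 = 2.5, so A₂/A₁ = 2.5^(1/0.37) = 2.5^2.703
ln(A₂/A₁) = ln 2.5 / 0.37 = 0.9163 / 0.37 = 2.4765
A₂/A₁ = e^2.4765 ≈ 11.9

11.9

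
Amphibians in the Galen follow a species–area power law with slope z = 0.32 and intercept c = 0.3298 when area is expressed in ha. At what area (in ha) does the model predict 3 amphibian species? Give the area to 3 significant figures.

992 ha

3 = 0.3298 × A^0.32  ⇒  A^0.32 = 3/0.3298 = 9.096
ln A = ln(9.096) / 0.32 = 2.2079 / 0.32 = 6.8996
A = e^6.8996 ≈ 991.9 ha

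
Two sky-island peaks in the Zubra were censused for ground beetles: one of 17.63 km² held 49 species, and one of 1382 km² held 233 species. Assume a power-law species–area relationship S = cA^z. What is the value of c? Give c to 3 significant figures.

z = ln(S₂/S₁) / ln(A₂/A₁) = ln(233/49) / ln(1382/17.63) = 1.5592 / 4.3617 = 0.3575
c = S₁ / A₁^z = 49 / 17.63^0.3575 = 49 / 2.789 = 17.57

17.6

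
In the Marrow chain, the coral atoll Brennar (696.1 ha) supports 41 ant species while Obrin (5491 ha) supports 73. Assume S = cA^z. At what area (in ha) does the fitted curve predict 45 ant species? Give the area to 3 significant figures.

z = ln(73/41) / ln(5491/696.1) = 0.5769 / 2.0654 = 0.2793
c = 41 / 696.1^0.2793 = 41 / 6.223 = 6.588
A = (45/6.588)^(1/0.2793) ⇒ ln A = ln(6.83)/0.2793 = 6.8788
A = e^6.8788 ≈ 971.4 ha

971 ha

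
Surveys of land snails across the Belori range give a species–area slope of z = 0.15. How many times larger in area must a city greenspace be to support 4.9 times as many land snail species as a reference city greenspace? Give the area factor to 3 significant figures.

39900

(A₂/A₁)^0.15 = 4.9, so A₂/A₁ = 4.9^(1/0.15) = 4.9^6.667
ln(A₂/A₁) = ln 4.9 / 0.15 = 1.5892 / 0.15 = 10.5949
A₂/A₁ = e^10.5949 ≈ 39931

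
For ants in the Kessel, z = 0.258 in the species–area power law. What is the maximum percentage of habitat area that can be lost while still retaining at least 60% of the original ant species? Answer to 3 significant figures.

86.2%

Need (A_new/A_old)^0.258 = 0.6, so A_new/A_old = 0.6^(1/0.258) = 0.6^3.876
ln(A_new/A_old) = ln 0.6 / 0.258 = -0.5108 / 0.258 = -1.9799
A_new/A_old = e^-1.9799 ≈ 0.1381
Fraction that can be lost = 1 − 0.1381 = 0.8619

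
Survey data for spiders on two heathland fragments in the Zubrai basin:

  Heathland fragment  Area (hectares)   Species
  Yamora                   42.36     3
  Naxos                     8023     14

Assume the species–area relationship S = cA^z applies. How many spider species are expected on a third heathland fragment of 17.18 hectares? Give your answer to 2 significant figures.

2.3

z = ln(14/3) / ln(8023/42.36) = 1.5404 / 5.2439 = 0.2938
c = 3 / 42.36^0.2938 = 3 / 3.006 = 0.9981
S₃ = 0.9981 × 17.18^0.2938 = 0.9981 × 2.306 ≈ 2.301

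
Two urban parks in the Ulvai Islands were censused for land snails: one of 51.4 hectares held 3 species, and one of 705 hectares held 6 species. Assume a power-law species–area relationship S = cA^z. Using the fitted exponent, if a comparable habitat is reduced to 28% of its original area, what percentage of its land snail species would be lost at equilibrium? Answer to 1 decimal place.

28.6%

z = ln(6/3) / ln(705/51.4) = 0.6931 / 2.6186 = 0.2647
S_new/S_old = (A_new/A_old)^z = 0.28^0.2647 = exp(0.2647 × -1.2730) = 0.7139
Fraction lost = 1 − 0.7139 = 0.2861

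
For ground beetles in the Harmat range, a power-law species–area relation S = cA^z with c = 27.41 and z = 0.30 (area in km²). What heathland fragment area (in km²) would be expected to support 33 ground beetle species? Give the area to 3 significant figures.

33 = 27.41 × A^0.3  ⇒  A^0.3 = 33/27.41 = 1.204
ln A = ln(1.204) / 0.3 = 0.1856 / 0.3 = 0.6187
A = e^0.6187 ≈ 1.856 km²

1.86 km²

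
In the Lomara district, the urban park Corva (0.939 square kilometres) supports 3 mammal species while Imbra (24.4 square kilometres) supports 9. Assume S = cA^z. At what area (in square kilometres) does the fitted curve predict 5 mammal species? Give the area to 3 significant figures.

4.27 square kilometres

z = ln(9/3) / ln(24.4/0.939) = 1.0986 / 3.2575 = 0.3373
c = 3 / 0.939^0.3373 = 3 / 0.979 = 3.064
A = (5/3.064)^(1/0.3373) ⇒ ln A = ln(1.632)/0.3373 = 1.4517
A = e^1.4517 ≈ 4.27 square kilometres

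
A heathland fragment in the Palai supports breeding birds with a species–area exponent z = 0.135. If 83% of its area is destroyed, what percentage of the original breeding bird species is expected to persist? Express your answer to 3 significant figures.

78.7%

S_new/S_old = (A_new/A_old)^z = 0.17^0.135
= exp(0.135 × ln 0.17) = exp(0.135 × -1.7720) = exp(-0.2392) ≈ 0.7872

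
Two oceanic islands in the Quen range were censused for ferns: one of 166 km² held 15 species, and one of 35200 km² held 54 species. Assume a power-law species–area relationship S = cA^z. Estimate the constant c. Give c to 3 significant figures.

4.42

z = ln(S₂/S₁) / ln(A₂/A₁) = ln(54/15) / ln(35200/166) = 1.2809 / 5.3568 = 0.2391
c = S₁ / A₁^z = 15 / 166^0.2391 = 15 / 3.395 = 4.418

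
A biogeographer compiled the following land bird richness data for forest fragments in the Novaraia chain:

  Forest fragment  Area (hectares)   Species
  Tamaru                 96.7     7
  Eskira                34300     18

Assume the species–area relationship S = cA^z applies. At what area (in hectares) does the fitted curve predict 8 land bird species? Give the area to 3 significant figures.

222 hectares

z = ln(18/7) / ln(34300/96.7) = 0.9445 / 5.8713 = 0.1609
c = 7 / 96.7^0.1609 = 7 / 2.086 = 3.355
A = (8/3.355)^(1/0.1609) ⇒ ln A = ln(2.384)/0.1609 = 5.4017
A = e^5.4017 ≈ 221.8 hectares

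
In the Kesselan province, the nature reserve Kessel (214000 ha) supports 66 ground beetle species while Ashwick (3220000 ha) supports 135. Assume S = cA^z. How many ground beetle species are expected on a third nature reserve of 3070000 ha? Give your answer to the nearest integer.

z = ln(135/66) / ln(3220000/214000) = 0.7156 / 2.7112 = 0.2640
c = 66 / 214000^0.2640 = 66 / 25.53 = 2.586
S₃ = 2.586 × 3070000^0.2640 = 2.586 × 51.56 ≈ 133.3

133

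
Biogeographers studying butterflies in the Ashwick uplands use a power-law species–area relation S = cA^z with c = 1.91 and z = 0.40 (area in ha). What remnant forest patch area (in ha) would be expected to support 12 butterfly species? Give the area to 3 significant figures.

98.9 ha

12 = 1.91 × A^0.4  ⇒  A^0.4 = 12/1.91 = 6.283
ln A = ln(6.283) / 0.4 = 1.8378 / 0.4 = 4.5945
A = e^4.5945 ≈ 98.94 ha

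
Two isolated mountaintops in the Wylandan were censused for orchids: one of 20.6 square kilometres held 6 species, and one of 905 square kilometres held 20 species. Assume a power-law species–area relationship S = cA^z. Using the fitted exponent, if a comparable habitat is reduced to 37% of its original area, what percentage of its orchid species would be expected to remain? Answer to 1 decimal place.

z = ln(20/6) / ln(905/20.6) = 1.2040 / 3.7826 = 0.3183
S_new/S_old = (A_new/A_old)^z = 0.37^0.3183 = exp(0.3183 × -0.9943) = 0.7287

72.9%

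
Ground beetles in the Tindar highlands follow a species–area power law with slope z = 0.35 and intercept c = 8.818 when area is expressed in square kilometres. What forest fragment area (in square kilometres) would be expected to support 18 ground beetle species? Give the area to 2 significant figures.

7.7 square kilometres

18 = 8.818 × A^0.35  ⇒  A^0.35 = 18/8.818 = 2.041
ln A = ln(2.041) / 0.35 = 0.7136 / 0.35 = 2.0388
A = e^2.0388 ≈ 7.681 square kilometres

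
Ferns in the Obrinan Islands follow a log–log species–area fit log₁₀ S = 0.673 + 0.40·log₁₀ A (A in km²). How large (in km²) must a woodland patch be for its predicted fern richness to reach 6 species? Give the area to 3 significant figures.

1.83 km²

6 = 4.71 × A^0.4  ⇒  A^0.4 = 6/4.71 = 1.274
ln A = ln(1.274) / 0.4 = 0.2421 / 0.4 = 0.6053
A = e^0.6053 ≈ 1.832 km²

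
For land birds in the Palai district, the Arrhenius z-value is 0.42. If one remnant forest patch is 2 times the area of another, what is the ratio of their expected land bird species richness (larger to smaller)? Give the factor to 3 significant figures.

S₂/S₁ = (A₂/A₁)^z = 2^0.42
ln(S₂/S₁) = 0.42 × ln 2 = 0.42 × 0.6931 = 0.2911
S₂/S₁ = e^0.2911 ≈ 1.338

1.34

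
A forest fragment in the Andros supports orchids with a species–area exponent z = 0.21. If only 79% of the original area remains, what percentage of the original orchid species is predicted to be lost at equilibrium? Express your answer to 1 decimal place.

S_new/S_old = (A_new/A_old)^z = 0.79^0.21
= exp(0.21 × ln 0.79) = exp(0.21 × -0.2357) = exp(-0.0495) ≈ 0.9517
Fraction lost = 1 − 0.9517 = 0.0483

4.8%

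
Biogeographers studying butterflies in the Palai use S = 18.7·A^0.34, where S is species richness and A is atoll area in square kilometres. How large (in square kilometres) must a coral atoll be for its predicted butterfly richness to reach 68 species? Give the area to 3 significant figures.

44.6 square kilometres

68 = 18.7 × A^0.34  ⇒  A^0.34 = 68/18.7 = 3.636
ln A = ln(3.636) / 0.34 = 1.2910 / 0.34 = 3.7970
A = e^3.7970 ≈ 44.57 square kilometres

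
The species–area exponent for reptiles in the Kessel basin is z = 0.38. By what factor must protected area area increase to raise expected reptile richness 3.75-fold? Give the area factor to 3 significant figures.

32.4

(A₂/A₁)^0.38 = 3.75, so A₂/A₁ = 3.75^(1/0.38) = 3.75^2.632
ln(A₂/A₁) = ln 3.75 / 0.38 = 1.3218 / 0.38 = 3.4783
A₂/A₁ = e^3.4783 ≈ 32.4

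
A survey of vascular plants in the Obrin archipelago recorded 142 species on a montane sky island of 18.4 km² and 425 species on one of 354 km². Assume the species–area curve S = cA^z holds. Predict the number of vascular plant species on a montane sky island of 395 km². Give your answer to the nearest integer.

z = ln(425/142) / ln(354/18.4) = 1.0963 / 2.9569 = 0.3707
c = 142 / 18.4^0.3707 = 142 / 2.944 = 48.24
S₃ = 48.24 × 395^0.3707 = 48.24 × 9.176 ≈ 442.6

443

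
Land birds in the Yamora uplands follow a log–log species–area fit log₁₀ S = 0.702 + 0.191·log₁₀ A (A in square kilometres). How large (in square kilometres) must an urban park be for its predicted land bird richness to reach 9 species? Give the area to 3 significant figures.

20.9 square kilometres

9 = 5.035 × A^0.191  ⇒  A^0.191 = 9/5.035 = 1.787
ln A = ln(1.787) / 0.191 = 0.5808 / 0.191 = 3.0409
A = e^3.0409 ≈ 20.92 square kilometres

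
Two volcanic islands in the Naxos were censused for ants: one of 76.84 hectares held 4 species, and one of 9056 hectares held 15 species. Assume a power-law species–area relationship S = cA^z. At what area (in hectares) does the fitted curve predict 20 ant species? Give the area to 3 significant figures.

z = ln(15/4) / ln(9056/76.84) = 1.3218 / 4.7695 = 0.2771
c = 4 / 76.84^0.2771 = 4 / 3.331 = 1.201
A = (20/1.201)^(1/0.2771) ⇒ ln A = ln(16.65)/0.2771 = 10.1493
A = e^10.1493 ≈ 25572 hectares

25600 hectares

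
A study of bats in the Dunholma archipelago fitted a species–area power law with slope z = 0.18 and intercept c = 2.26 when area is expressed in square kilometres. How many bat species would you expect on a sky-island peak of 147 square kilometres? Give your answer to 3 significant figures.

5.55

S = 2.26 × 147^0.18
ln S = ln 2.26 + 0.18 × ln 147 = 0.8154 + 0.18 × 4.9904 = 1.7136
S = e^1.7136 ≈ 5.549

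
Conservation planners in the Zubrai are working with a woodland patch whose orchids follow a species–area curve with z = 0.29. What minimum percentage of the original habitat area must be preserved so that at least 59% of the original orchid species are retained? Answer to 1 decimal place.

Need (A_new/A_old)^0.29 = 0.59, so A_new/A_old = 0.59^(1/0.29) = 0.59^3.448
ln(A_new/A_old) = ln 0.59 / 0.29 = -0.5276 / 0.29 = -1.8194
A_new/A_old = e^-1.8194 ≈ 0.1621

16.2%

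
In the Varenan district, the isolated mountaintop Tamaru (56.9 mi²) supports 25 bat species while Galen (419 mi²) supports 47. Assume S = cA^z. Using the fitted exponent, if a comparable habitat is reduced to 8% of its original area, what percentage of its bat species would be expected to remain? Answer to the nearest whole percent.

45%

z = ln(47/25) / ln(419/56.9) = 0.6313 / 1.9966 = 0.3162
S_new/S_old = (A_new/A_old)^z = 0.08^0.3162 = exp(0.3162 × -2.5257) = 0.45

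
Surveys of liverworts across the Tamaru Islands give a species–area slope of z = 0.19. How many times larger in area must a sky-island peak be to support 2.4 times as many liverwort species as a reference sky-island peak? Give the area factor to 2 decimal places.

(A₂/A₁)^0.19 = 2.4, so A₂/A₁ = 2.4^(1/0.19) = 2.4^5.263
ln(A₂/A₁) = ln 2.4 / 0.19 = 0.8755 / 0.19 = 4.6077
A₂/A₁ = e^4.6077 ≈ 100.3

100.26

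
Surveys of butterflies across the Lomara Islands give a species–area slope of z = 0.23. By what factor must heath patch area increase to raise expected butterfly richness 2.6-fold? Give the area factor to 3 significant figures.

(A₂/A₁)^0.23 = 2.6, so A₂/A₁ = 2.6^(1/0.23) = 2.6^4.348
ln(A₂/A₁) = ln 2.6 / 0.23 = 0.9555 / 0.23 = 4.1544
A₂/A₁ = e^4.1544 ≈ 63.71

63.7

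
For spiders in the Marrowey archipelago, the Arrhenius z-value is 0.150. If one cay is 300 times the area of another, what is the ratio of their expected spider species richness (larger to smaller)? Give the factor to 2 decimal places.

S₂/S₁ = (A₂/A₁)^z = 300^0.15
ln(S₂/S₁) = 0.15 × ln 300 = 0.15 × 5.7038 = 0.8556
S₂/S₁ = e^0.8556 ≈ 2.353

2.35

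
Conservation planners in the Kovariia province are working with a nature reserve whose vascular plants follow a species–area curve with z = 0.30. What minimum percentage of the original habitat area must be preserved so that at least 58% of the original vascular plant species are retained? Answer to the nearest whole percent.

Need (A_new/A_old)^0.3 = 0.58, so A_new/A_old = 0.58^(1/0.3) = 0.58^3.333
ln(A_new/A_old) = ln 0.58 / 0.3 = -0.5447 / 0.3 = -1.8158
A_new/A_old = e^-1.8158 ≈ 0.1627

16%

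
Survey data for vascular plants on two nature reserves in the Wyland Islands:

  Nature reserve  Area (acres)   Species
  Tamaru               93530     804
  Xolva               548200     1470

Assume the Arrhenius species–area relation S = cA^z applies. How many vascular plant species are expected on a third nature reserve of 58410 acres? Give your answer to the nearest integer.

685

z = ln(1470/804) / ln(548200/93530) = 0.6034 / 1.7684 = 0.3412
c = 804 / 93530^0.3412 = 804 / 49.69 = 16.18
S₃ = 16.18 × 58410^0.3412 = 16.18 × 42.31 ≈ 684.7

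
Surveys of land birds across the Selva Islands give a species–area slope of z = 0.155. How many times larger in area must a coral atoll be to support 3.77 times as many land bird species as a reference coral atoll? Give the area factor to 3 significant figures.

(A₂/A₁)^0.155 = 3.77, so A₂/A₁ = 3.77^(1/0.155) = 3.77^6.452
ln(A₂/A₁) = ln 3.77 / 0.155 = 1.3271 / 0.155 = 8.5618
A₂/A₁ = e^8.5618 ≈ 5228

5230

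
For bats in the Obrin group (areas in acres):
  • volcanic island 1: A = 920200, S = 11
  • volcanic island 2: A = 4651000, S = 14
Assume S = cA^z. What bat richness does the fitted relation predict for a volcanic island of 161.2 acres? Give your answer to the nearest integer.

3

z = ln(14/11) / ln(4651000/920200) = 0.2412 / 1.6202 = 0.1488
c = 11 / 920200^0.1488 = 11 / 7.721 = 1.425
S₃ = 1.425 × 161.2^0.1488 = 1.425 × 2.131 ≈ 3.036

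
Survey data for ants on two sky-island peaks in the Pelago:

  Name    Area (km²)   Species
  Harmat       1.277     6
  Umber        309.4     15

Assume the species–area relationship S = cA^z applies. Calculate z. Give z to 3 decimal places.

0.167

Taking logs: ln S = ln c + z ln A, so z = (ln S₂ − ln S₁)/(ln A₂ − ln A₁).
z = ln(15/6) / ln(309.4/1.277) = ln(2.5) / ln(242.3) = 0.9163 / 5.4901 = 0.1669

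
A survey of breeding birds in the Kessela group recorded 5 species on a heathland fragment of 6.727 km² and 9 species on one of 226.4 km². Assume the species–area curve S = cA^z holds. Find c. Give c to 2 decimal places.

3.64

z = ln(S₂/S₁) / ln(A₂/A₁) = ln(9/5) / ln(226.4/6.727) = 0.5878 / 3.5162 = 0.1672
c = S₁ / A₁^z = 5 / 6.727^0.1672 = 5 / 1.375 = 3.636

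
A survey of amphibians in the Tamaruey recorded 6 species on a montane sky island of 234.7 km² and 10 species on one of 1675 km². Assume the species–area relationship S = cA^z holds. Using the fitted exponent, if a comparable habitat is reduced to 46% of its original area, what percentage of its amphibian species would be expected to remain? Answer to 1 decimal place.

81.7%

z = ln(10/6) / ln(1675/234.7) = 0.5108 / 1.9653 = 0.2599
S_new/S_old = (A_new/A_old)^z = 0.46^0.2599 = exp(0.2599 × -0.7765) = 0.8172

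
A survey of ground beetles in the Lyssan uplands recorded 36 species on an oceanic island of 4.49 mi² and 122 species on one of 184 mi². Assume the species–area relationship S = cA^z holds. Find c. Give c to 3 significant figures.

z = ln(S₂/S₁) / ln(A₂/A₁) = ln(122/36) / ln(184/4.49) = 1.2205 / 3.7131 = 0.3287
c = S₁ / A₁^z = 36 / 4.49^0.3287 = 36 / 1.638 = 21.97

22.0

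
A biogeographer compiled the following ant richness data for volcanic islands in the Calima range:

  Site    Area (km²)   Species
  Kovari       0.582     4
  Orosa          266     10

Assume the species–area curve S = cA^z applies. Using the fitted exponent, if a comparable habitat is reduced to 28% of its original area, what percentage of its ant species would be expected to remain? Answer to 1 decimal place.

z = ln(10/4) / ln(266/0.582) = 0.9163 / 6.1248 = 0.1496
S_new/S_old = (A_new/A_old)^z = 0.28^0.1496 = exp(0.1496 × -1.2730) = 0.8266

82.7%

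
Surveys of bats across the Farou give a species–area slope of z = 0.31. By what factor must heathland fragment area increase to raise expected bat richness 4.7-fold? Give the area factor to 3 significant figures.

(A₂/A₁)^0.31 = 4.7, so A₂/A₁ = 4.7^(1/0.31) = 4.7^3.226
ln(A₂/A₁) = ln 4.7 / 0.31 = 1.5476 / 0.31 = 4.9921
A₂/A₁ = e^4.9921 ≈ 147.3

147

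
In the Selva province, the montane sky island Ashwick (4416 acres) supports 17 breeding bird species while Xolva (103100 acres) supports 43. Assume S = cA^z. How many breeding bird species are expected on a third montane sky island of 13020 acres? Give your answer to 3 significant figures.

z = ln(43/17) / ln(103100/4416) = 0.9280 / 3.1505 = 0.2946
c = 17 / 4416^0.2946 = 17 / 11.85 = 1.435
S₃ = 1.435 × 13020^0.2946 = 1.435 × 16.29 ≈ 23.38

23.4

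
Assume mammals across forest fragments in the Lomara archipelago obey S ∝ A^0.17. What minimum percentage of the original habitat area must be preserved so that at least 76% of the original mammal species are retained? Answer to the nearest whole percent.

20%

Need (A_new/A_old)^0.17 = 0.76, so A_new/A_old = 0.76^(1/0.17) = 0.76^5.882
ln(A_new/A_old) = ln 0.76 / 0.17 = -0.2744 / 0.17 = -1.6143
A_new/A_old = e^-1.6143 ≈ 0.199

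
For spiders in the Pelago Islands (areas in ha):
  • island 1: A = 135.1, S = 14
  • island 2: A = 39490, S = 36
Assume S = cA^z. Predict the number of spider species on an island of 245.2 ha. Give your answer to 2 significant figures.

15

z = ln(36/14) / ln(39490/135.1) = 0.9445 / 5.6778 = 0.1663
c = 14 / 135.1^0.1663 = 14 / 2.262 = 6.19
S₃ = 6.19 × 245.2^0.1663 = 6.19 × 2.497 ≈ 15.46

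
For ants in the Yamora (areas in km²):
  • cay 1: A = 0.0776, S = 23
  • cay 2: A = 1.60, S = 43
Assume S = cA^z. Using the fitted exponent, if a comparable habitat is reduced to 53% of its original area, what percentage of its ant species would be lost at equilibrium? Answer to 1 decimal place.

z = ln(43/23) / ln(1.6/0.0776) = 0.6257 / 3.0262 = 0.2068
S_new/S_old = (A_new/A_old)^z = 0.53^0.2068 = exp(0.2068 × -0.6349) = 0.877
Fraction lost = 1 − 0.877 = 0.123

12.3%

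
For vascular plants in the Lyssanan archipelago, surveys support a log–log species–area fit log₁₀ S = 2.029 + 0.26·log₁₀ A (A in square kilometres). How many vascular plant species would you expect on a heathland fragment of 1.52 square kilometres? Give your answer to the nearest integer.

S = 106.9 × 1.52^0.26
ln S = ln 106.9 + 0.26 × ln 1.52 = 4.6719 + 0.26 × 0.4187 = 4.7808
S = e^4.7808 ≈ 119.2

119 species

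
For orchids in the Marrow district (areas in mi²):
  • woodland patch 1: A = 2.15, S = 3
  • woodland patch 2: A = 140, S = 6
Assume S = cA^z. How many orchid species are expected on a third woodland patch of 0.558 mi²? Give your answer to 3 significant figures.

2.40

z = ln(6/3) / ln(140/2.15) = 0.6931 / 4.1762 = 0.1660
c = 3 / 2.15^0.1660 = 3 / 1.135 = 2.642
S₃ = 2.642 × 0.558^0.1660 = 2.642 × 0.9077 ≈ 2.398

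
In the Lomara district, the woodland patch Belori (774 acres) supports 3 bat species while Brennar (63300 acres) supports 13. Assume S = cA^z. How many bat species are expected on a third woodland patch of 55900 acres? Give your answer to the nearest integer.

12

z = ln(13/3) / ln(63300/774) = 1.4663 / 4.4041 = 0.3330
c = 3 / 774^0.3330 = 3 / 9.158 = 0.3276
S₃ = 0.3276 × 55900^0.3330 = 0.3276 × 38.08 ≈ 12.47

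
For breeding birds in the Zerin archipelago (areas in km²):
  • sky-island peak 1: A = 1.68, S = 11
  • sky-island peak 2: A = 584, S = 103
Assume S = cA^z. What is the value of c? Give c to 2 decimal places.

9.02

z = ln(S₂/S₁) / ln(A₂/A₁) = ln(103/11) / ln(584/1.68) = 2.2368 / 5.8511 = 0.3823
c = S₁ / A₁^z = 11 / 1.68^0.3823 = 11 / 1.219 = 9.021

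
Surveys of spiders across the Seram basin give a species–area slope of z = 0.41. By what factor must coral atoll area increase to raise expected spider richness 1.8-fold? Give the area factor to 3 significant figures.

4.19

(A₂/A₁)^0.41 = 1.8, so A₂/A₁ = 1.8^(1/0.41) = 1.8^2.439
ln(A₂/A₁) = ln 1.8 / 0.41 = 0.5878 / 0.41 = 1.4336
A₂/A₁ = e^1.4336 ≈ 4.194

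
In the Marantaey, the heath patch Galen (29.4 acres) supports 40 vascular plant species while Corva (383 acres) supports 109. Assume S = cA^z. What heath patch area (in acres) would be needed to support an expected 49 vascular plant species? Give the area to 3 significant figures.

49.4 acres

z = ln(109/40) / ln(383/29.4) = 1.0025 / 2.5670 = 0.3905
c = 40 / 29.4^0.3905 = 40 / 3.745 = 10.68
A = (49/10.68)^(1/0.3905) ⇒ ln A = ln(4.587)/0.3905 = 3.9007
A = e^3.9007 ≈ 49.44 acres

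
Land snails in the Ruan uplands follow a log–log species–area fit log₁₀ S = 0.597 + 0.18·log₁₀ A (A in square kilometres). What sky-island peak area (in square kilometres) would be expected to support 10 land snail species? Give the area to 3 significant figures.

10 = 3.954 × A^0.18  ⇒  A^0.18 = 10/3.954 = 2.529
ln A = ln(2.529) / 0.18 = 0.9279 / 0.18 = 5.1552
A = e^5.1552 ≈ 173.3 square kilometres

173 square kilometres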